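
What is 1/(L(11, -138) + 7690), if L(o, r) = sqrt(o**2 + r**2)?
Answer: 1538/11823387 - sqrt(19165)/59116935 ≈ 0.00012774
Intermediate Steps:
1/(L(11, -138) + 7690) = 1/(sqrt(11**2 + (-138)**2) + 7690) = 1/(sqrt(121 + 19044) + 7690) = 1/(sqrt(19165) + 7690) = 1/(7690 + sqrt(19165))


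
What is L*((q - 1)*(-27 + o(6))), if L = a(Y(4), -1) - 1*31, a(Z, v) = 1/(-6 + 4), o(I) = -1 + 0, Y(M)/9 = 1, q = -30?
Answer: -27342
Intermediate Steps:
Y(M) = 9 (Y(M) = 9*1 = 9)
o(I) = -1
a(Z, v) = -½ (a(Z, v) = 1/(-2) = -½)
L = -63/2 (L = -½ - 1*31 = -½ - 31 = -63/2 ≈ -31.500)
L*((q - 1)*(-27 + o(6))) = -63*(-30 - 1)*(-27 - 1)/2 = -(-1953)*(-28)/2 = -63/2*868 = -27342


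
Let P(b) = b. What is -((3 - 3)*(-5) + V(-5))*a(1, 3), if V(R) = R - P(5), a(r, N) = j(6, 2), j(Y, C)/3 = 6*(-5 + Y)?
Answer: 180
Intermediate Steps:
j(Y, C) = -90 + 18*Y (j(Y, C) = 3*(6*(-5 + Y)) = 3*(-30 + 6*Y) = -90 + 18*Y)
a(r, N) = 18 (a(r, N) = -90 + 18*6 = -90 + 108 = 18)
V(R) = -5 + R (V(R) = R - 1*5 = R - 5 = -5 + R)
-((3 - 3)*(-5) + V(-5))*a(1, 3) = -((3 - 3)*(-5) + (-5 - 5))*18 = -(0*(-5) - 10)*18 = -(0 - 10)*18 = -(-10)*18 = -1*(-180) = 180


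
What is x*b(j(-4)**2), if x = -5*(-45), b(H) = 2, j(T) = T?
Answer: 450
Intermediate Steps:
x = 225
x*b(j(-4)**2) = 225*2 = 450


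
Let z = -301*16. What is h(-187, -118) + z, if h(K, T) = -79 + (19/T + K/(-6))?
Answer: -860927/177 ≈ -4864.0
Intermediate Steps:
z = -4816
h(K, T) = -79 + 19/T - K/6 (h(K, T) = -79 + (19/T + K*(-⅙)) = -79 + (19/T - K/6) = -79 + 19/T - K/6)
h(-187, -118) + z = (-79 + 19/(-118) - ⅙*(-187)) - 4816 = (-79 + 19*(-1/118) + 187/6) - 4816 = (-79 - 19/118 + 187/6) - 4816 = -8495/177 - 4816 = -860927/177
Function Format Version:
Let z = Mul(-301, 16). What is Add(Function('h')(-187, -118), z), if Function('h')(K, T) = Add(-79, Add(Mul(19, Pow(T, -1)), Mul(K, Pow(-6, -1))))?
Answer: Rational(-860927, 177) ≈ -4864.0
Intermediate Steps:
z = -4816
Function('h')(K, T) = Add(-79, Mul(19, Pow(T, -1)), Mul(Rational(-1, 6), K)) (Function('h')(K, T) = Add(-79, Add(Mul(19, Pow(T, -1)), Mul(K, Rational(-1, 6)))) = Add(-79, Add(Mul(19, Pow(T, -1)), Mul(Rational(-1, 6), K))) = Add(-79, Mul(19, Pow(T, -1)), Mul(Rational(-1, 6), K)))
Add(Function('h')(-187, -118), z) = Add(Add(-79, Mul(19, Pow(-118, -1)), Mul(Rational(-1, 6), -187)), -4816) = Add(Add(-79, Mul(19, Rational(-1, 118)), Rational(187, 6)), -4816) = Add(Add(-79, Rational(-19, 118), Rational(187, 6)), -4816) = Add(Rational(-8495, 177), -4816) = Rational(-860927, 177)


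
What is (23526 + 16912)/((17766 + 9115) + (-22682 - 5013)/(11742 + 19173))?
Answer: 125014077/83099842 ≈ 1.5044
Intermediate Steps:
(23526 + 16912)/((17766 + 9115) + (-22682 - 5013)/(11742 + 19173)) = 40438/(26881 - 27695/30915) = 40438/(26881 - 27695*1/30915) = 40438/(26881 - 5539/6183) = 40438/(166199684/6183) = 40438*(6183/166199684) = 125014077/83099842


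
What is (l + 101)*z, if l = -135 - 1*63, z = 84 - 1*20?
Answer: -6208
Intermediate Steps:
z = 64 (z = 84 - 20 = 64)
l = -198 (l = -135 - 63 = -198)
(l + 101)*z = (-198 + 101)*64 = -97*64 = -6208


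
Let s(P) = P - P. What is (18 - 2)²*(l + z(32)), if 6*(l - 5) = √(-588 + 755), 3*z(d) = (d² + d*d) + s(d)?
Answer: 528128/3 + 128*√167/3 ≈ 1.7659e+5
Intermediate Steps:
s(P) = 0
z(d) = 2*d²/3 (z(d) = ((d² + d*d) + 0)/3 = ((d² + d²) + 0)/3 = (2*d² + 0)/3 = (2*d²)/3 = 2*d²/3)
l = 5 + √167/6 (l = 5 + √(-588 + 755)/6 = 5 + √167/6 ≈ 7.1538)
(18 - 2)²*(l + z(32)) = (18 - 2)²*((5 + √167/6) + (⅔)*32²) = 16²*((5 + √167/6) + (⅔)*1024) = 256*((5 + √167/6) + 2048/3) = 256*(2063/3 + √167/6) = 528128/3 + 128*√167/3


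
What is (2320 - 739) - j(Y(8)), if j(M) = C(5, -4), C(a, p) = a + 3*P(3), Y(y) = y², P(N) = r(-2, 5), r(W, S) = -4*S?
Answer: 1636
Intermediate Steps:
P(N) = -20 (P(N) = -4*5 = -20)
C(a, p) = -60 + a (C(a, p) = a + 3*(-20) = a - 60 = -60 + a)
j(M) = -55 (j(M) = -60 + 5 = -55)
(2320 - 739) - j(Y(8)) = (2320 - 739) - 1*(-55) = 1581 + 55 = 1636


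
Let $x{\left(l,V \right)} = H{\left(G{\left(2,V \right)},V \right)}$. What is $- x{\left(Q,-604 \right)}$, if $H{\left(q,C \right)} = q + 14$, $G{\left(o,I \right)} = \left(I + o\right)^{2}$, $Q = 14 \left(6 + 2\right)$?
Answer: $-362418$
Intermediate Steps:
$Q = 112$ ($Q = 14 \cdot 8 = 112$)
$H{\left(q,C \right)} = 14 + q$
$x{\left(l,V \right)} = 14 + \left(2 + V\right)^{2}$ ($x{\left(l,V \right)} = 14 + \left(V + 2\right)^{2} = 14 + \left(2 + V\right)^{2}$)
$- x{\left(Q,-604 \right)} = - (14 + \left(2 - 604\right)^{2}) = - (14 + \left(-602\right)^{2}) = - (14 + 362404) = \left(-1\right) 362418 = -362418$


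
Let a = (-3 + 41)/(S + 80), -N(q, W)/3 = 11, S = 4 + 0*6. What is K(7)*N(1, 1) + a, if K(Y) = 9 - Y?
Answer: -2753/42 ≈ -65.548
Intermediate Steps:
S = 4 (S = 4 + 0 = 4)
N(q, W) = -33 (N(q, W) = -3*11 = -33)
a = 19/42 (a = (-3 + 41)/(4 + 80) = 38/84 = 38*(1/84) = 19/42 ≈ 0.45238)
K(7)*N(1, 1) + a = (9 - 1*7)*(-33) + 19/42 = (9 - 7)*(-33) + 19/42 = 2*(-33) + 19/42 = -66 + 19/42 = -2753/42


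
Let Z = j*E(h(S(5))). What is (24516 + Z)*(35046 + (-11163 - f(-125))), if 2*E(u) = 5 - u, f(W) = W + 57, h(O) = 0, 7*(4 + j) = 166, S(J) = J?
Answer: 4118542107/7 ≈ 5.8836e+8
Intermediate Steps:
j = 138/7 (j = -4 + (⅐)*166 = -4 + 166/7 = 138/7 ≈ 19.714)
f(W) = 57 + W
E(u) = 5/2 - u/2 (E(u) = (5 - u)/2 = 5/2 - u/2)
Z = 345/7 (Z = 138*(5/2 - ½*0)/7 = 138*(5/2 + 0)/7 = (138/7)*(5/2) = 345/7 ≈ 49.286)
(24516 + Z)*(35046 + (-11163 - f(-125))) = (24516 + 345/7)*(35046 + (-11163 - (57 - 125))) = 171957*(35046 + (-11163 - 1*(-68)))/7 = 171957*(35046 + (-11163 + 68))/7 = 171957*(35046 - 11095)/7 = (171957/7)*23951 = 4118542107/7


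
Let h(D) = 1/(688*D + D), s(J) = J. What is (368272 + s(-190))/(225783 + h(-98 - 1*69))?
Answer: 21176309583/12989634664 ≈ 1.6302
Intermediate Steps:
h(D) = 1/(689*D)
(368272 + s(-190))/(225783 + h(-98 - 1*69)) = (368272 - 190)/(225783 + 1/(689*(-98 - 1*69))) = 368082/(225783 + 1/(689*(-98 - 69))) = 368082/(225783 + (1/689)/(-167)) = 368082/(225783 + (1/689)*(-1/167)) = 368082/(225783 - 1/115063) = 368082/(25979269328/115063) = 368082*(115063/25979269328) = 21176309583/12989634664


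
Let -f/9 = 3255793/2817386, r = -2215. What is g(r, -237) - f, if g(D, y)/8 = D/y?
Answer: 56868686389/667720482 ≈ 85.168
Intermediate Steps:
g(D, y) = 8*D/y (g(D, y) = 8*(D/y) = 8*D/y)
f = -29302137/2817386 ≈ -10.400
g(r, -237) - f = 8*(-2215)/(-237) - 1*(-29302137/2817386) = 8*(-2215)*(-1/237) + 29302137/2817386 = 17720/237 + 29302137/2817386 = 56868686389/667720482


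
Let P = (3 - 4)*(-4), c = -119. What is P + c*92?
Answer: -10944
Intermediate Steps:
P = 4 (P = -1*(-4) = 4)
P + c*92 = 4 - 119*92 = 4 - 10948 = -10944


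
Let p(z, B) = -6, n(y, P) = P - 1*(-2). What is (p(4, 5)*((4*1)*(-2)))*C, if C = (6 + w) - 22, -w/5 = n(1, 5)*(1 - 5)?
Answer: 5952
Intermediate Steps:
n(y, P) = 2 + P (n(y, P) = P + 2 = 2 + P)
w = 140 (w = -5*(2 + 5)*(1 - 5) = -35*(-4) = -5*(-28) = 140)
C = 124 (C = (6 + 140) - 22 = 146 - 22 = 124)
(p(4, 5)*((4*1)*(-2)))*C = -6*4*1*(-2)*124 = -24*(-2)*124 = -6*(-8)*124 = 48*124 = 5952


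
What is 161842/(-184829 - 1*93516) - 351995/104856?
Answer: -114946153027/29186143320 ≈ -3.9384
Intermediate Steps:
161842/(-184829 - 1*93516) - 351995/104856 = 161842/(-184829 - 93516) - 351995*1/104856 = 161842/(-278345) - 351995/104856 = 161842*(-1/278345) - 351995/104856 = -161842/278345 - 351995/104856 = -114946153027/29186143320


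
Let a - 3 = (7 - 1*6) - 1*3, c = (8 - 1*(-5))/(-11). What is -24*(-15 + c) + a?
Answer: 4283/11 ≈ 389.36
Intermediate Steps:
c = -13/11 (c = (8 + 5)*(-1/11) = 13*(-1/11) = -13/11 ≈ -1.1818)
a = 1 (a = 3 + ((7 - 1*6) - 1*3) = 3 + ((7 - 6) - 3) = 3 + (1 - 3) = 3 - 2 = 1)
-24*(-15 + c) + a = -24*(-15 - 13/11) + 1 = -24*(-178/11) + 1 = 4272/11 + 1 = 4283/11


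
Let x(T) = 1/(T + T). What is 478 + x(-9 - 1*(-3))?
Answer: 5735/12 ≈ 477.92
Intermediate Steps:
x(T) = 1/(2*T)
478 + x(-9 - 1*(-3)) = 478 + 1/(2*(-9 - 1*(-3))) = 478 + 1/(2*(-9 + 3)) = 478 + (½)/(-6) = 478 + (½)*(-⅙) = 478 - 1/12 = 5735/12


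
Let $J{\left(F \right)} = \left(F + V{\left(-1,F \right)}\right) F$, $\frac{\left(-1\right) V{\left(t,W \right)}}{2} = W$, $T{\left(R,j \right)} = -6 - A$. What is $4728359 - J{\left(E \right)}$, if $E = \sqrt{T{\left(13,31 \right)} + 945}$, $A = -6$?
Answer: $4729304$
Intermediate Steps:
$T{\left(R,j \right)} = 0$ ($T{\left(R,j \right)} = -6 - -6 = -6 + 6 = 0$)
$V{\left(t,W \right)} = - 2 W$
$E = 3 \sqrt{105}$ ($E = \sqrt{0 + 945} = \sqrt{945} = 3 \sqrt{105} \approx 30.741$)
$J{\left(F \right)} = - F^{2}$ ($J{\left(F \right)} = \left(F - 2 F\right) F = - F F = - F^{2}$)
$4728359 - J{\left(E \right)} = 4728359 - - \left(3 \sqrt{105}\right)^{2} = 4728359 - \left(-1\right) 945 = 4728359 - -945 = 4728359 + 945 = 4729304$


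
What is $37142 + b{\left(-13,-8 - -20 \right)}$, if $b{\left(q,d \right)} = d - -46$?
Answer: $37200$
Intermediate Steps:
$b{\left(q,d \right)} = 46 + d$ ($b{\left(q,d \right)} = d + 46 = 46 + d$)
$37142 + b{\left(-13,-8 - -20 \right)} = 37142 + \left(46 - -12\right) = 37142 + \left(46 + \left(-8 + 20\right)\right) = 37142 + \left(46 + 12\right) = 37142 + 58 = 37200$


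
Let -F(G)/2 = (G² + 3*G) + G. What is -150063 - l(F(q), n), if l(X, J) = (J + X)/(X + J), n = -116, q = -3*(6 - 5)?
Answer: -150064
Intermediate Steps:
q = -3 (q = -3*1 = -3)
F(G) = -8*G - 2*G² (F(G) = -2*((G² + 3*G) + G) = -2*(G² + 4*G) = -8*G - 2*G²)
l(X, J) = 1 (l(X, J) = (J + X)/(J + X) = 1)
-150063 - l(F(q), n) = -150063 - 1*1 = -150063 - 1 = -150064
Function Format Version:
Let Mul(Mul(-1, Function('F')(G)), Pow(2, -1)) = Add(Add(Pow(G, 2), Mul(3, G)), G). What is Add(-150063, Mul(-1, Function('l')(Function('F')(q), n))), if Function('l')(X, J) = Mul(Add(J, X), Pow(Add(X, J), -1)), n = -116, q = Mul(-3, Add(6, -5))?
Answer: -150064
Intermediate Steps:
q = -3 (q = Mul(-3, 1) = -3)
Function('F')(G) = Add(Mul(-8, G), Mul(-2, Pow(G, 2))) (Function('F')(G) = Mul(-2, Add(Add(Pow(G, 2), Mul(3, G)), G)) = Mul(-2, Add(Pow(G, 2), Mul(4, G))) = Add(Mul(-8, G), Mul(-2, Pow(G, 2))))
Function('l')(X, J) = 1 (Function('l')(X, J) = Mul(Add(J, X), Pow(Add(J, X), -1)) = 1)
Add(-150063, Mul(-1, Function('l')(Function('F')(q), n))) = Add(-150063, Mul(-1, 1)) = Add(-150063, -1) = -150064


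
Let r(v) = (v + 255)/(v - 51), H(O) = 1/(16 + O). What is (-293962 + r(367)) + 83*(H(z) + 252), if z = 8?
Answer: -517684927/1896 ≈ -2.7304e+5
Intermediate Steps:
r(v) = (255 + v)/(-51 + v)
(-293962 + r(367)) + 83*(H(z) + 252) = (-293962 + (255 + 367)/(-51 + 367)) + 83*(1/(16 + 8) + 252) = (-293962 + 622/316) + 83*(1/24 + 252) = (-293962 + (1/316)*622) + 83*(1/24 + 252) = (-293962 + 311/158) + 83*(6049/24) = -46445685/158 + 502067/24 = -517684927/1896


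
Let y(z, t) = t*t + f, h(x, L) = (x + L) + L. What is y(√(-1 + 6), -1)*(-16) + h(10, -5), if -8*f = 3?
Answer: -10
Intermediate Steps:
f = -3/8 (f = -⅛*3 = -3/8 ≈ -0.37500)
h(x, L) = x + 2*L (h(x, L) = (L + x) + L = x + 2*L)
y(z, t) = -3/8 + t² (y(z, t) = t*t - 3/8 = t² - 3/8 = -3/8 + t²)
y(√(-1 + 6), -1)*(-16) + h(10, -5) = (-3/8 + (-1)²)*(-16) + (10 + 2*(-5)) = (-3/8 + 1)*(-16) + (10 - 10) = (5/8)*(-16) + 0 = -10 + 0 = -10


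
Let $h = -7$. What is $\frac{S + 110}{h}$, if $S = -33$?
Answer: $-11$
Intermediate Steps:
$\frac{S + 110}{h} = \frac{-33 + 110}{-7} = 77 \left(- \frac{1}{7}\right) = -11$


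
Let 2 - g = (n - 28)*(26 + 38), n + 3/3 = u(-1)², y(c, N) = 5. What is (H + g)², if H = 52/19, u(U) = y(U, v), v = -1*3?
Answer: 24542116/361 ≈ 67984.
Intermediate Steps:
v = -3
u(U) = 5
H = 52/19 (H = 52*(1/19) = 52/19 ≈ 2.7368)
n = 24 (n = -1 + 5² = -1 + 25 = 24)
g = 258 (g = 2 - (24 - 28)*(26 + 38) = 2 - (-4)*64 = 2 - 1*(-256) = 2 + 256 = 258)
(H + g)² = (52/19 + 258)² = (4954/19)² = 24542116/361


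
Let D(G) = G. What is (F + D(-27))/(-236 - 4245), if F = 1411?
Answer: -1384/4481 ≈ -0.30886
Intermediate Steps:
(F + D(-27))/(-236 - 4245) = (1411 - 27)/(-236 - 4245) = 1384/(-4481) = 1384*(-1/4481) = -1384/4481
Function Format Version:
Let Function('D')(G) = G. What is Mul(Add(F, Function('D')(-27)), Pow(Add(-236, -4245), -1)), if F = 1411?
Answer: Rational(-1384, 4481) ≈ -0.30886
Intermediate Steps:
Mul(Add(F, Function('D')(-27)), Pow(Add(-236, -4245), -1)) = Mul(Add(1411, -27), Pow(Add(-236, -4245), -1)) = Mul(1384, Pow(-4481, -1)) = Mul(1384, Rational(-1, 4481)) = Rational(-1384, 4481)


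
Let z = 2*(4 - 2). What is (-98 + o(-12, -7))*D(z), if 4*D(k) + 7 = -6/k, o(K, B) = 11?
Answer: 1479/8 ≈ 184.88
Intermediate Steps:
z = 4 (z = 2*2 = 4)
D(k) = -7/4 - 3/(2*k) (D(k) = -7/4 + (-6/k)/4 = -7/4 - 3/(2*k))
(-98 + o(-12, -7))*D(z) = (-98 + 11)*((¼)*(-6 - 7*4)/4) = -87*(-6 - 28)/(4*4) = -87*(-34)/(4*4) = -87*(-17/8) = 1479/8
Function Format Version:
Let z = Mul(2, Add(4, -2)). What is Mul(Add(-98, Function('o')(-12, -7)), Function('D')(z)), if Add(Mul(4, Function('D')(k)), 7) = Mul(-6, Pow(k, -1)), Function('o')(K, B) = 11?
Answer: Rational(1479, 8) ≈ 184.88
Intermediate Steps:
z = 4 (z = Mul(2, 2) = 4)
Function('D')(k) = Add(Rational(-7, 4), Mul(Rational(-3, 2), Pow(k, -1))) (Function('D')(k) = Add(Rational(-7, 4), Mul(Rational(1, 4), Mul(-6, Pow(k, -1)))) = Add(Rational(-7, 4), Mul(Rational(-3, 2), Pow(k, -1))))
Mul(Add(-98, Function('o')(-12, -7)), Function('D')(z)) = Mul(Add(-98, 11), Mul(Rational(1, 4), Pow(4, -1), Add(-6, Mul(-7, 4)))) = Mul(-87, Mul(Rational(1, 4), Rational(1, 4), Add(-6, -28))) = Mul(-87, Mul(Rational(1, 4), Rational(1, 4), -34)) = Mul(-87, Rational(-17, 8)) = Rational(1479, 8)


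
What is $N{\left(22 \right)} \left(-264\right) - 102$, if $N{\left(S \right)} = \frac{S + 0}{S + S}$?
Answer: $-234$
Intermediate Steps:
$N{\left(S \right)} = \frac{1}{2}$ ($N{\left(S \right)} = \frac{S}{2 S} = S \frac{1}{2 S} = \frac{1}{2}$)
$N{\left(22 \right)} \left(-264\right) - 102 = \frac{1}{2} \left(-264\right) - 102 = -132 - 102 = -234$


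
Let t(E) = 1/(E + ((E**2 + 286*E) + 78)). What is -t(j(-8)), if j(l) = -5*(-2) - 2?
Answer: -1/2438 ≈ -0.00041017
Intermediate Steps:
j(l) = 8 (j(l) = 10 - 2 = 8)
t(E) = 1/(78 + E**2 + 287*E) (t(E) = 1/(E + (78 + E**2 + 286*E)) = 1/(78 + E**2 + 287*E))
-t(j(-8)) = -1/(78 + 8**2 + 287*8) = -1/(78 + 64 + 2296) = -1/2438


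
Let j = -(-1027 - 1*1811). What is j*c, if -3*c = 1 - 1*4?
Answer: 2838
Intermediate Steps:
c = 1 (c = -(1 - 1*4)/3 = -(1 - 4)/3 = -⅓*(-3) = 1)
j = 2838 (j = -(-1027 - 1811) = -1*(-2838) = 2838)
j*c = 2838*1 = 2838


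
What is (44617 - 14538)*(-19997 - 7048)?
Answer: -813486555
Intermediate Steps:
(44617 - 14538)*(-19997 - 7048) = 30079*(-27045) = -813486555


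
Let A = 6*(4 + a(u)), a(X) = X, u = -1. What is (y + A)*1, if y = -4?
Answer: 14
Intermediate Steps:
A = 18 (A = 6*(4 - 1) = 6*3 = 18)
(y + A)*1 = (-4 + 18)*1 = 14*1 = 14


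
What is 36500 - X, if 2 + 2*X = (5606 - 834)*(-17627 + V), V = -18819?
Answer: 86996657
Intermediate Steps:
X = -86960157 (X = -1 + ((5606 - 834)*(-17627 - 18819))/2 = -1 + (4772*(-36446))/2 = -1 + (1/2)*(-173920312) = -1 - 86960156 = -86960157)
36500 - X = 36500 - 1*(-86960157) = 36500 + 86960157 = 86996657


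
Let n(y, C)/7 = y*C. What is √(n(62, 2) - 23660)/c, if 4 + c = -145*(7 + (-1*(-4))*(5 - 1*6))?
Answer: -2*I*√5698/439 ≈ -0.3439*I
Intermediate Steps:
c = -439 (c = -4 - 145*(7 + (-1*(-4))*(5 - 1*6)) = -4 - 145*(7 + 4*(5 - 6)) = -4 - 145*(7 + 4*(-1)) = -4 - 145*(7 - 4) = -4 - 145*3 = -4 - 435 = -439)
n(y, C) = 7*C*y (n(y, C) = 7*(y*C) = 7*(C*y) = 7*C*y)
√(n(62, 2) - 23660)/c = √(7*2*62 - 23660)/(-439) = √(868 - 23660)*(-1/439) = √(-22792)*(-1/439) = (2*I*√5698)*(-1/439) = -2*I*√5698/439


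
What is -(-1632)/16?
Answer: 102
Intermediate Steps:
-(-1632)/16 = -48*(-17/8) = 102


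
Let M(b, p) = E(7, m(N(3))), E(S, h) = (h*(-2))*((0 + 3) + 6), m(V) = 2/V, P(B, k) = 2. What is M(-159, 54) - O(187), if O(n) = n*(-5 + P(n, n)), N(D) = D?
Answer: 549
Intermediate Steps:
E(S, h) = -18*h (E(S, h) = (-2*h)*(3 + 6) = -2*h*9 = -18*h)
M(b, p) = -12 (M(b, p) = -36/3 = -18*2/3 = -12)
O(n) = -3*n (O(n) = n*(-5 + 2) = n*(-3) = -3*n)
M(-159, 54) - O(187) = -12 - (-3)*187 = -12 - 1*(-561) = -12 + 561 = 549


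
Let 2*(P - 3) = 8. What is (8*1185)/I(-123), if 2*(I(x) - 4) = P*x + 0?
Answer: -18960/853 ≈ -22.227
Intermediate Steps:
P = 7 (P = 3 + (1/2)*8 = 3 + 4 = 7)
I(x) = 4 + 7*x/2 (I(x) = 4 + (7*x + 0)/2 = 4 + (7*x)/2 = 4 + 7*x/2)
(8*1185)/I(-123) = (8*1185)/(4 + (7/2)*(-123)) = 9480/(4 - 861/2) = 9480/(-853/2) = 9480*(-2/853) = -18960/853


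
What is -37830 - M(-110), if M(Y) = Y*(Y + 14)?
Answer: -48390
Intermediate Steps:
M(Y) = Y*(14 + Y)
-37830 - M(-110) = -37830 - (-110)*(14 - 110) = -37830 - (-110)*(-96) = -37830 - 1*10560 = -37830 - 10560 = -48390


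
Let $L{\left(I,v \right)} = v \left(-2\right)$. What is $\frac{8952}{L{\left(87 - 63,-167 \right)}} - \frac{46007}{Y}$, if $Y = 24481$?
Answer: $\frac{101893787}{4088327} \approx 24.923$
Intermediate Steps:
$L{\left(I,v \right)} = - 2 v$
$\frac{8952}{L{\left(87 - 63,-167 \right)}} - \frac{46007}{Y} = \frac{8952}{\left(-2\right) \left(-167\right)} - \frac{46007}{24481} = \frac{8952}{334} - \frac{46007}{24481} = 8952 \cdot \frac{1}{334} - \frac{46007}{24481} = \frac{4476}{167} - \frac{46007}{24481} = \frac{101893787}{4088327}$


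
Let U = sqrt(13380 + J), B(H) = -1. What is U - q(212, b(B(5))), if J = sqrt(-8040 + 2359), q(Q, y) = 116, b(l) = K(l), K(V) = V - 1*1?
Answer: -116 + sqrt(13380 + I*sqrt(5681)) ≈ -0.32759 + 0.3258*I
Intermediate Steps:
K(V) = -1 + V (K(V) = V - 1 = -1 + V)
b(l) = -1 + l
J = I*sqrt(5681) (J = sqrt(-5681) = I*sqrt(5681) ≈ 75.372*I)
U = sqrt(13380 + I*sqrt(5681)) ≈ 115.67 + 0.3258*I
U - q(212, b(B(5))) = sqrt(13380 + I*sqrt(5681)) - 1*116 = sqrt(13380 + I*sqrt(5681)) - 116 = -116 + sqrt(13380 + I*sqrt(5681))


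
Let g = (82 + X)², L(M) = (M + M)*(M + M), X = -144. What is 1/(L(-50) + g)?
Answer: 1/13844 ≈ 7.2233e-5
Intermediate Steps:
L(M) = 4*M² (L(M) = (2*M)*(2*M) = 4*M²)
g = 3844 (g = (82 - 144)² = (-62)² = 3844)
1/(L(-50) + g) = 1/(4*(-50)² + 3844) = 1/(4*2500 + 3844) = 1/(10000 + 3844) = 1/13844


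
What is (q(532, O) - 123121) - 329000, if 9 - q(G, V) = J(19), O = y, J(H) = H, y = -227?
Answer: -452131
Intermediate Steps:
O = -227
q(G, V) = -10 (q(G, V) = 9 - 1*19 = 9 - 19 = -10)
(q(532, O) - 123121) - 329000 = (-10 - 123121) - 329000 = -123131 - 329000 = -452131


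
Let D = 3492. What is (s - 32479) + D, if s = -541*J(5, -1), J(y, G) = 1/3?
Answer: -87502/3 ≈ -29167.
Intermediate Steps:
J(y, G) = 1/3
s = -541/3 (s = -541*1/3 = -541/3 ≈ -180.33)
(s - 32479) + D = (-541/3 - 32479) + 3492 = -97978/3 + 3492 = -87502/3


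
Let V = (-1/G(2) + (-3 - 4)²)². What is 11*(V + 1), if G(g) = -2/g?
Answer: 27511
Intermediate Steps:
V = 2500 (V = (-1/((-2/2)) + (-3 - 4)²)² = (-1/((-2*½)) + (-7)²)² = (-1/(-1) + 49)² = (-1*(-1) + 49)² = (1 + 49)² = 50² = 2500)
11*(V + 1) = 11*(2500 + 1) = 11*2501 = 27511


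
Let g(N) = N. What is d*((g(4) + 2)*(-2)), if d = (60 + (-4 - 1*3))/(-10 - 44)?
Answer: 106/9 ≈ 11.778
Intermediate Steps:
d = -53/54 (d = (60 + (-4 - 3))/(-54) = (60 - 7)*(-1/54) = 53*(-1/54) = -53/54 ≈ -0.98148)
d*((g(4) + 2)*(-2)) = -53*(4 + 2)*(-2)/54 = -53*(-2)/9 = -53/54*(-12) = 106/9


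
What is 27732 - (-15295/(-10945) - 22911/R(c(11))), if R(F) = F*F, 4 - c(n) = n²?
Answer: 277001262100/9988407 ≈ 27732.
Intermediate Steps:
c(n) = 4 - n²
R(F) = F²
27732 - (-15295/(-10945) - 22911/R(c(11))) = 27732 - (-15295/(-10945) - 22911/(4 - 1*11²)²) = 27732 - (-15295*(-1/10945) - 22911/(4 - 1*121)²) = 27732 - (3059/2189 - 22911/(4 - 121)²) = 27732 - (3059/2189 - 22911/((-117)²)) = 27732 - (3059/2189 - 22911/13689) = 27732 - (3059/2189 - 22911*1/13689) = 27732 - (3059/2189 - 7637/4563) = 27732 - 1*(-2759176/9988407) = 27732 + 2759176/9988407 = 277001262100/9988407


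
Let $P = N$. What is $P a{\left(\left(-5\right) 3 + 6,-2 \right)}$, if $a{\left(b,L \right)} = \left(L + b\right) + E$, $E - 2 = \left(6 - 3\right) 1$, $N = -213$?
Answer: $1278$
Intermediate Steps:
$E = 5$ ($E = 2 + \left(6 - 3\right) 1 = 2 + 3 \cdot 1 = 2 + 3 = 5$)
$P = -213$
$a{\left(b,L \right)} = 5 + L + b$ ($a{\left(b,L \right)} = \left(L + b\right) + 5 = 5 + L + b$)
$P a{\left(\left(-5\right) 3 + 6,-2 \right)} = - 213 \left(5 - 2 + \left(\left(-5\right) 3 + 6\right)\right) = - 213 \left(5 - 2 + \left(-15 + 6\right)\right) = - 213 \left(5 - 2 - 9\right) = \left(-213\right) \left(-6\right) = 1278$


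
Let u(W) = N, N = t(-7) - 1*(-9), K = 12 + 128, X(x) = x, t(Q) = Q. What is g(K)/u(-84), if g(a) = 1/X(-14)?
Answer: -1/28 ≈ -0.035714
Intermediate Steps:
K = 140
g(a) = -1/14 (g(a) = 1/(-14) = -1/14)
N = 2 (N = -7 - 1*(-9) = -7 + 9 = 2)
u(W) = 2
g(K)/u(-84) = -1/14/2 = -1/14*½ = -1/28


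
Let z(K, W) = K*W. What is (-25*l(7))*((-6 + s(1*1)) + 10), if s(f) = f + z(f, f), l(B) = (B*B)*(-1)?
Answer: 7350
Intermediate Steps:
l(B) = -B**2 (l(B) = B**2*(-1) = -B**2)
s(f) = f + f**2 (s(f) = f + f*f = f + f**2)
(-25*l(7))*((-6 + s(1*1)) + 10) = (-(-25)*7**2)*((-6 + (1*1)*(1 + 1*1)) + 10) = (-(-25)*49)*((-6 + 1*(1 + 1)) + 10) = (-25*(-49))*((-6 + 1*2) + 10) = 1225*((-6 + 2) + 10) = 1225*(-4 + 10) = 1225*6 = 7350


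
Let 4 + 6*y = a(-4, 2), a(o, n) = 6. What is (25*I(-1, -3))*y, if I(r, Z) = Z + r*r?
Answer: -50/3 ≈ -16.667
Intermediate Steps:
I(r, Z) = Z + r**2
y = 1/3 (y = -2/3 + (1/6)*6 = -2/3 + 1 = 1/3 ≈ 0.33333)
(25*I(-1, -3))*y = (25*(-3 + (-1)**2))*(1/3) = (25*(-3 + 1))*(1/3) = (25*(-2))*(1/3) = -50*1/3 = -50/3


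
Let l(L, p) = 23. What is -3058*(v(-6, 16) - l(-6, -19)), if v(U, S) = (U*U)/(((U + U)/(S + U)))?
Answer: 162074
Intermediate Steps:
v(U, S) = U*(S + U)/2 (v(U, S) = U²/(((2*U)/(S + U))) = U²/((2*U/(S + U))) = U²*((S + U)/(2*U)) = U*(S + U)/2)
-3058*(v(-6, 16) - l(-6, -19)) = -3058*((½)*(-6)*(16 - 6) - 1*23) = -3058*((½)*(-6)*10 - 23) = -3058*(-30 - 23) = -3058*(-53) = 162074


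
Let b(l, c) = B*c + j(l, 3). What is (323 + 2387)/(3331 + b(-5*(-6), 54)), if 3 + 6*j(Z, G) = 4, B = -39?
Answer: 16260/7351 ≈ 2.2119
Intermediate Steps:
j(Z, G) = 1/6 (j(Z, G) = -1/2 + (1/6)*4 = -1/2 + 2/3 = 1/6)
b(l, c) = 1/6 - 39*c (b(l, c) = -39*c + 1/6 = 1/6 - 39*c)
(323 + 2387)/(3331 + b(-5*(-6), 54)) = (323 + 2387)/(3331 + (1/6 - 39*54)) = 2710/(3331 + (1/6 - 2106)) = 2710/(3331 - 12635/6) = 2710/(7351/6) = 2710*(6/7351) = 16260/7351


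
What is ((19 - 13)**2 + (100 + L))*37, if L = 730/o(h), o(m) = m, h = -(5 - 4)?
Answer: -21978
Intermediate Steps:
h = -1 (h = -1*1 = -1)
L = -730 (L = 730/(-1) = 730*(-1) = -730)
((19 - 13)**2 + (100 + L))*37 = ((19 - 13)**2 + (100 - 730))*37 = (6**2 - 630)*37 = (36 - 630)*37 = -594*37 = -21978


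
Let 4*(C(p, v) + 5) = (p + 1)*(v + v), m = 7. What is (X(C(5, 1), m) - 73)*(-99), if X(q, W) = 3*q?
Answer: 7821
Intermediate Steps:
C(p, v) = -5 + v*(1 + p)/2 (C(p, v) = -5 + ((p + 1)*(v + v))/4 = -5 + ((1 + p)*(2*v))/4 = -5 + (2*v*(1 + p))/4 = -5 + v*(1 + p)/2)
(X(C(5, 1), m) - 73)*(-99) = (3*(-5 + (1/2)*1 + (1/2)*5*1) - 73)*(-99) = (3*(-5 + 1/2 + 5/2) - 73)*(-99) = (3*(-2) - 73)*(-99) = (-6 - 73)*(-99) = -79*(-99) = 7821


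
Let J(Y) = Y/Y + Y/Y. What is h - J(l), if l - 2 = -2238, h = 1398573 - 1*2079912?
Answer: -681341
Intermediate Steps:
h = -681339 (h = 1398573 - 2079912 = -681339)
l = -2236 (l = 2 - 2238 = -2236)
J(Y) = 2 (J(Y) = 1 + 1 = 2)
h - J(l) = -681339 - 1*2 = -681339 - 2 = -681341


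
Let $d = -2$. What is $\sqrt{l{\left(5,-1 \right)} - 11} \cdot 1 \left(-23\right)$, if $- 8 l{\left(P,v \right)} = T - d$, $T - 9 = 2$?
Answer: $- \frac{23 i \sqrt{202}}{4} \approx - 81.723 i$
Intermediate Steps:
$T = 11$ ($T = 9 + 2 = 11$)
$l{\left(P,v \right)} = - \frac{13}{8}$ ($l{\left(P,v \right)} = - \frac{11 - -2}{8} = - \frac{11 + 2}{8} = \left(- \frac{1}{8}\right) 13 = - \frac{13}{8}$)
$\sqrt{l{\left(5,-1 \right)} - 11} \cdot 1 \left(-23\right) = \sqrt{- \frac{13}{8} - 11} \cdot 1 \left(-23\right) = \sqrt{- \frac{101}{8}} \cdot 1 \left(-23\right) = \frac{i \sqrt{202}}{4} \cdot 1 \left(-23\right) = \frac{i \sqrt{202}}{4} \left(-23\right) = - \frac{23 i \sqrt{202}}{4}$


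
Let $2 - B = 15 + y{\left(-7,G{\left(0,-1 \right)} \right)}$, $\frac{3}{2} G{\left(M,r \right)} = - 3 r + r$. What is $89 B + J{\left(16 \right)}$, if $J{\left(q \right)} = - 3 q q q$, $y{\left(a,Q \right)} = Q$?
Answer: $- \frac{40691}{3} \approx -13564.0$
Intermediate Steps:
$G{\left(M,r \right)} = - \frac{4 r}{3}$ ($G{\left(M,r \right)} = \frac{2 \left(- 3 r + r\right)}{3} = \frac{2 \left(- 2 r\right)}{3} = - \frac{4 r}{3}$)
$J{\left(q \right)} = - 3 q^{3}$ ($J{\left(q \right)} = - 3 q^{2} q = - 3 q^{3}$)
$B = - \frac{43}{3}$ ($B = 2 - \left(15 - - \frac{4}{3}\right) = 2 - \left(15 + \frac{4}{3}\right) = 2 - \frac{49}{3} = - \frac{43}{3} \approx -14.333$)
$89 B + J{\left(16 \right)} = 89 \left(- \frac{43}{3}\right) - 3 \cdot 16^{3} = - \frac{3827}{3} - 12288 = - \frac{40691}{3}$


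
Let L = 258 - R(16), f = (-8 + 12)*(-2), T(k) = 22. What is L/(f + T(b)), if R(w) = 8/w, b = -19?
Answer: 515/28 ≈ 18.393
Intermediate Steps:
f = -8 (f = 4*(-2) = -8)
L = 515/2 (L = 258 - 8/16 = 258 - 1*1/2 = 258 - 1/2 = 515/2 ≈ 257.50)
L/(f + T(b)) = (515/2)/(-8 + 22) = (515/2)/14 = (1/14)*(515/2) = 515/28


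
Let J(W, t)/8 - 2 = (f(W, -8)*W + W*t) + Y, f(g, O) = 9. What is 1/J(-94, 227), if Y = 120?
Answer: -1/176496 ≈ -5.6659e-6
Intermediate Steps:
J(W, t) = 976 + 72*W + 8*W*t (J(W, t) = 16 + 8*((9*W + W*t) + 120) = 16 + 8*(120 + 9*W + W*t) = 16 + (960 + 72*W + 8*W*t) = 976 + 72*W + 8*W*t)
1/J(-94, 227) = 1/(976 + 72*(-94) + 8*(-94)*227) = 1/(976 - 6768 - 170704) = 1/(-176496) = -1/176496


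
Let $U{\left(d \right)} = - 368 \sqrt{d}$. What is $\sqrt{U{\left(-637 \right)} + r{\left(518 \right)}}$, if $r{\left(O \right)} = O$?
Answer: $\sqrt{518 - 2576 i \sqrt{13}} \approx 70.073 - 66.273 i$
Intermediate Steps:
$\sqrt{U{\left(-637 \right)} + r{\left(518 \right)}} = \sqrt{- 368 \sqrt{-637} + 518} = \sqrt{- 368 \cdot 7 i \sqrt{13} + 518} = \sqrt{- 2576 i \sqrt{13} + 518} = \sqrt{518 - 2576 i \sqrt{13}}$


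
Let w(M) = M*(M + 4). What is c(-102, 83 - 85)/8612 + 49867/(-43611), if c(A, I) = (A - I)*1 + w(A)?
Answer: 529963/93894483 ≈ 0.0056442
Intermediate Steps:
w(M) = M*(4 + M)
c(A, I) = A - I + A*(4 + A) (c(A, I) = (A - I)*1 + A*(4 + A) = (A - I) + A*(4 + A) = A - I + A*(4 + A))
c(-102, 83 - 85)/8612 + 49867/(-43611) = (-102 - (83 - 85) - 102*(4 - 102))/8612 + 49867/(-43611) = (-102 - 1*(-2) - 102*(-98))*(1/8612) + 49867*(-1/43611) = (-102 + 2 + 9996)*(1/8612) - 49867/43611 = 9896*(1/8612) - 49867/43611 = 2474/2153 - 49867/43611 = 529963/93894483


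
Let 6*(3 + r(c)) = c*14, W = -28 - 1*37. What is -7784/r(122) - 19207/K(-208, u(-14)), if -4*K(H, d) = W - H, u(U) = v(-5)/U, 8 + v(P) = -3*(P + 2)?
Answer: 4736948/9295 ≈ 509.62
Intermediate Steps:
W = -65 (W = -28 - 37 = -65)
v(P) = -14 - 3*P (v(P) = -8 - 3*(P + 2) = -8 - 3*(2 + P) = -8 + (-6 - 3*P) = -14 - 3*P)
u(U) = 1/U (u(U) = (-14 - 3*(-5))/U = (-14 + 15)/U = 1/U)
r(c) = -3 + 7*c/3 (r(c) = -3 + (c*14)/6 = -3 + (14*c)/6 = -3 + 7*c/3)
K(H, d) = 65/4 + H/4 (K(H, d) = -(-65 - H)/4 = 65/4 + H/4)
-7784/r(122) - 19207/K(-208, u(-14)) = -7784/(-3 + (7/3)*122) - 19207/(65/4 + (1/4)*(-208)) = -7784/(-3 + 854/3) - 19207/(65/4 - 52) = -7784/845/3 - 19207/(-143/4) = -7784*3/845 - 19207*(-4/143) = -23352/845 + 76828/143 = 4736948/9295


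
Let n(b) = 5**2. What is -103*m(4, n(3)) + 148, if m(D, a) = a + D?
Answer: -2839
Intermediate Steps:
n(b) = 25
m(D, a) = D + a
-103*m(4, n(3)) + 148 = -103*(4 + 25) + 148 = -103*29 + 148 = -2987 + 148 = -2839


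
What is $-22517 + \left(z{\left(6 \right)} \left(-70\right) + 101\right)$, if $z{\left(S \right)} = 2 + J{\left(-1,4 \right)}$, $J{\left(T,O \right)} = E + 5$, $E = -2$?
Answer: $-22766$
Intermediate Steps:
$J{\left(T,O \right)} = 3$ ($J{\left(T,O \right)} = -2 + 5 = 3$)
$z{\left(S \right)} = 5$ ($z{\left(S \right)} = 2 + 3 = 5$)
$-22517 + \left(z{\left(6 \right)} \left(-70\right) + 101\right) = -22517 + \left(5 \left(-70\right) + 101\right) = -22517 + \left(-350 + 101\right) = -22517 - 249 = -22766$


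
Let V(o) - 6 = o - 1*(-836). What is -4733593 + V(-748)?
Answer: -4733499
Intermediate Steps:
V(o) = 842 + o (V(o) = 6 + (o - 1*(-836)) = 6 + (o + 836) = 6 + (836 + o) = 842 + o)
-4733593 + V(-748) = -4733593 + (842 - 748) = -4733593 + 94 = -4733499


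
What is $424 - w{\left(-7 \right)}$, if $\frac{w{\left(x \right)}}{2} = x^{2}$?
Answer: $326$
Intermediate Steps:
$w{\left(x \right)} = 2 x^{2}$
$424 - w{\left(-7 \right)} = 424 - 2 \left(-7\right)^{2} = 424 - 2 \cdot 49 = 424 - 98 = 326$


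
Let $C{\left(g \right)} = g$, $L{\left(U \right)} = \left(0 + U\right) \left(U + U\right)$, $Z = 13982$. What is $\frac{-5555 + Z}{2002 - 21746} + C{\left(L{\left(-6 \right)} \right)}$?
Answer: $\frac{1413141}{19744} \approx 71.573$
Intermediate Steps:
$L{\left(U \right)} = 2 U^{2}$ ($L{\left(U \right)} = U 2 U = 2 U^{2}$)
$\frac{-5555 + Z}{2002 - 21746} + C{\left(L{\left(-6 \right)} \right)} = \frac{-5555 + 13982}{2002 - 21746} + 2 \left(-6\right)^{2} = \frac{8427}{-19744} + 2 \cdot 36 = 8427 \left(- \frac{1}{19744}\right) + 72 = - \frac{8427}{19744} + 72 = \frac{1413141}{19744}$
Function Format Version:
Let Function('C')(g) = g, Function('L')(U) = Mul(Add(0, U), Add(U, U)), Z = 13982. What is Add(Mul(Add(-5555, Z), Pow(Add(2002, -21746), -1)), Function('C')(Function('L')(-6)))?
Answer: Rational(1413141, 19744) ≈ 71.573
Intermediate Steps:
Function('L')(U) = Mul(2, Pow(U, 2)) (Function('L')(U) = Mul(U, Mul(2, U)) = Mul(2, Pow(U, 2)))
Add(Mul(Add(-5555, Z), Pow(Add(2002, -21746), -1)), Function('C')(Function('L')(-6))) = Add(Mul(Add(-5555, 13982), Pow(Add(2002, -21746), -1)), Mul(2, Pow(-6, 2))) = Add(Mul(8427, Pow(-19744, -1)), Mul(2, 36)) = Add(Mul(8427, Rational(-1, 19744)), 72) = Add(Rational(-8427, 19744), 72) = Rational(1413141, 19744)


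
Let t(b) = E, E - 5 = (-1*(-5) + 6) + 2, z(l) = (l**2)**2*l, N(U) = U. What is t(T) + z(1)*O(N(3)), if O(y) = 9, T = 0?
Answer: 27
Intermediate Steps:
z(l) = l**5 (z(l) = l**4*l = l**5)
E = 18 (E = 5 + ((-1*(-5) + 6) + 2) = 5 + ((5 + 6) + 2) = 5 + (11 + 2) = 5 + 13 = 18)
t(b) = 18
t(T) + z(1)*O(N(3)) = 18 + 1**5*9 = 18 + 1*9 = 18 + 9 = 27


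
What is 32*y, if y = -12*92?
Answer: -35328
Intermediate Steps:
y = -1104
32*y = 32*(-1104) = -35328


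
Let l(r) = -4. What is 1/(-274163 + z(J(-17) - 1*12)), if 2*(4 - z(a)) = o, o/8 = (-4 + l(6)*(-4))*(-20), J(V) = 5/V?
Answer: -1/273199 ≈ -3.6603e-6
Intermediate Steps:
o = -1920 (o = 8*((-4 - 4*(-4))*(-20)) = 8*((-4 + 16)*(-20)) = 8*(12*(-20)) = 8*(-240) = -1920)
z(a) = 964 (z(a) = 4 - ½*(-1920) = 4 + 960 = 964)
1/(-274163 + z(J(-17) - 1*12)) = 1/(-274163 + 964) = 1/(-273199) = -1/273199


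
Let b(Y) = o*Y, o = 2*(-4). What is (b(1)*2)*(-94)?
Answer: 1504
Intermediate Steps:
o = -8
b(Y) = -8*Y
(b(1)*2)*(-94) = (-8*1*2)*(-94) = -8*2*(-94) = -16*(-94) = 1504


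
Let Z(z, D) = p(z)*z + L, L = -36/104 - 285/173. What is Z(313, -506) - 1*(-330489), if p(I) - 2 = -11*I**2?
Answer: -1515718740663/4498 ≈ -3.3698e+8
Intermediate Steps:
p(I) = 2 - 11*I**2
L = -8967/4498 (L = -36*1/104 - 285*1/173 = -9/26 - 285/173 = -8967/4498 ≈ -1.9936)
Z(z, D) = -8967/4498 + z*(2 - 11*z**2) (Z(z, D) = (2 - 11*z**2)*z - 8967/4498 = z*(2 - 11*z**2) - 8967/4498 = -8967/4498 + z*(2 - 11*z**2))
Z(313, -506) - 1*(-330489) = (-8967/4498 - 11*313**3 + 2*313) - 1*(-330489) = (-8967/4498 - 11*30664297 + 626) + 330489 = (-8967/4498 - 337307267 + 626) + 330489 = -1517205280185/4498 + 330489 = -1515718740663/4498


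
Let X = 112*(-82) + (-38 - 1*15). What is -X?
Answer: 9237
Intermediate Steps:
X = -9237 (X = -9184 + (-38 - 15) = -9184 - 53 = -9237)
-X = -1*(-9237) = 9237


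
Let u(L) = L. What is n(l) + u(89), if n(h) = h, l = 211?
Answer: 300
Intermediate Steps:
n(l) + u(89) = 211 + 89 = 300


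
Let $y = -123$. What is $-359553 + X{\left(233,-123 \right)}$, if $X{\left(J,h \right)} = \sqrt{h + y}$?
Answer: $-359553 + i \sqrt{246} \approx -3.5955 \cdot 10^{5} + 15.684 i$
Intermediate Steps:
$X{\left(J,h \right)} = \sqrt{-123 + h}$ ($X{\left(J,h \right)} = \sqrt{h - 123} = \sqrt{-123 + h}$)
$-359553 + X{\left(233,-123 \right)} = -359553 + \sqrt{-123 - 123} = -359553 + \sqrt{-246} = -359553 + i \sqrt{246}$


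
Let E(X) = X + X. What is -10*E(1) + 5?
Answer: -15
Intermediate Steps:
E(X) = 2*X
-10*E(1) + 5 = -20 + 5 = -15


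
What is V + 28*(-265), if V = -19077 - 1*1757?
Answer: -28254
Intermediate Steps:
V = -20834 (V = -19077 - 1757 = -20834)
V + 28*(-265) = -20834 + 28*(-265) = -20834 - 7420 = -28254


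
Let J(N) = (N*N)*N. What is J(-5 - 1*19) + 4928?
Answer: -8896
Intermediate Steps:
J(N) = N³ (J(N) = N²*N = N³)
J(-5 - 1*19) + 4928 = (-5 - 1*19)³ + 4928 = (-5 - 19)³ + 4928 = (-24)³ + 4928 = -13824 + 4928 = -8896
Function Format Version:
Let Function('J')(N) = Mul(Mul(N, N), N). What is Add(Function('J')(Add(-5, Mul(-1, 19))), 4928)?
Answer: -8896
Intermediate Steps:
Function('J')(N) = Pow(N, 3) (Function('J')(N) = Mul(Pow(N, 2), N) = Pow(N, 3))
Add(Function('J')(Add(-5, Mul(-1, 19))), 4928) = Add(Pow(Add(-5, Mul(-1, 19)), 3), 4928) = Add(Pow(Add(-5, -19), 3), 4928) = Add(Pow(-24, 3), 4928) = Add(-13824, 4928) = -8896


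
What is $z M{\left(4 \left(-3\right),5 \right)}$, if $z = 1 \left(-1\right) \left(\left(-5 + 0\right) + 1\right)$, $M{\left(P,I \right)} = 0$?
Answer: $0$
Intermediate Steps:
$z = 4$ ($z = - (-5 + 1) = \left(-1\right) \left(-4\right) = 4$)
$z M{\left(4 \left(-3\right),5 \right)} = 4 \cdot 0 = 0$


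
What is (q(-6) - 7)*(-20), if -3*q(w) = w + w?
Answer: 60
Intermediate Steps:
q(w) = -2*w/3 (q(w) = -(w + w)/3 = -2*w/3)
(q(-6) - 7)*(-20) = (-⅔*(-6) - 7)*(-20) = (4 - 7)*(-20) = -3*(-20) = 60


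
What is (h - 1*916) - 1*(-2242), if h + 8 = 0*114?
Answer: 1318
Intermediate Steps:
h = -8 (h = -8 + 0*114 = -8 + 0 = -8)
(h - 1*916) - 1*(-2242) = (-8 - 1*916) - 1*(-2242) = (-8 - 916) + 2242 = -924 + 2242 = 1318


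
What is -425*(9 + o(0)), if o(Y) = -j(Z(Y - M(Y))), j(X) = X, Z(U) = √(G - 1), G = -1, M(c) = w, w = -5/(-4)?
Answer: -3825 + 425*I*√2 ≈ -3825.0 + 601.04*I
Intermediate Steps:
w = 5/4 (w = -5*(-¼) = 5/4 ≈ 1.2500)
M(c) = 5/4
Z(U) = I*√2 (Z(U) = √(-1 - 1) = √(-2) = I*√2)
o(Y) = -I*√2
-425*(9 + o(0)) = -425*(9 - I*√2) = -3825 + 425*I*√2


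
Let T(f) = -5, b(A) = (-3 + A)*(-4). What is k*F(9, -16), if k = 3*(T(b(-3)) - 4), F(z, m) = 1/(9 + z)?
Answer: -3/2 ≈ -1.5000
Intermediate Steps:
b(A) = 12 - 4*A
k = -27 (k = 3*(-5 - 4) = 3*(-9) = -27)
k*F(9, -16) = -27/(9 + 9) = -27/18 = -27*1/18 = -3/2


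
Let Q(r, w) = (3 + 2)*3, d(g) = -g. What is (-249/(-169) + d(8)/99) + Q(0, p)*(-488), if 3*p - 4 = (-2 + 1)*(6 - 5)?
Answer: -122447621/16731 ≈ -7318.6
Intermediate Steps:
p = 1 (p = 4/3 + ((-2 + 1)*(6 - 5))/3 = 4/3 + (-1*1)/3 = 4/3 + (1/3)*(-1) = 4/3 - 1/3 = 1)
Q(r, w) = 15 (Q(r, w) = 5*3 = 15)
(-249/(-169) + d(8)/99) + Q(0, p)*(-488) = (-249/(-169) - 1*8/99) + 15*(-488) = (-249*(-1/169) - 8*1/99) - 7320 = (249/169 - 8/99) - 7320 = 23299/16731 - 7320 = -122447621/16731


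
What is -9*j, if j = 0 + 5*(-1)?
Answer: 45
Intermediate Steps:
j = -5 (j = 0 - 5 = -5)
-9*j = -9*(-5) = 45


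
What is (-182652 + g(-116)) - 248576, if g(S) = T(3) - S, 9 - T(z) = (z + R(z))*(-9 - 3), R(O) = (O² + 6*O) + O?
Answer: -430707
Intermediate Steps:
R(O) = O² + 7*O
T(z) = 9 + 12*z + 12*z*(7 + z) (T(z) = 9 - (z + z*(7 + z))*(-9 - 3) = 9 - (z + z*(7 + z))*(-12) = 9 - (-12*z - 12*z*(7 + z)) = 9 + (12*z + 12*z*(7 + z)) = 9 + 12*z + 12*z*(7 + z))
g(S) = 405 - S (g(S) = (9 + 12*3² + 96*3) - S = (9 + 12*9 + 288) - S = (9 + 108 + 288) - S = 405 - S)
(-182652 + g(-116)) - 248576 = (-182652 + (405 - 1*(-116))) - 248576 = (-182652 + (405 + 116)) - 248576 = (-182652 + 521) - 248576 = -182131 - 248576 = -430707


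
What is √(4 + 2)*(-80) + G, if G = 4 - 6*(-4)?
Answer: 28 - 80*√6 ≈ -167.96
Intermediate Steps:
G = 28 (G = 4 + 24 = 28)
√(4 + 2)*(-80) + G = √(4 + 2)*(-80) + 28 = √6*(-80) + 28 = -80*√6 + 28 = 28 - 80*√6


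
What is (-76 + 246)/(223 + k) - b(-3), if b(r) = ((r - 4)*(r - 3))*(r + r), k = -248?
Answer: 1226/5 ≈ 245.20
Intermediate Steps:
b(r) = 2*r*(-4 + r)*(-3 + r) (b(r) = ((-4 + r)*(-3 + r))*(2*r) = 2*r*(-4 + r)*(-3 + r))
(-76 + 246)/(223 + k) - b(-3) = (-76 + 246)/(223 - 248) - 2*(-3)*(12 + (-3)² - 7*(-3)) = 170/(-25) - 2*(-3)*(12 + 9 + 21) = 170*(-1/25) - 2*(-3)*42 = -34/5 - 1*(-252) = -34/5 + 252 = 1226/5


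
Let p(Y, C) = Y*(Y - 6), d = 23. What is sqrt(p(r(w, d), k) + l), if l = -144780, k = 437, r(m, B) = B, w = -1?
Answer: I*sqrt(144389) ≈ 379.99*I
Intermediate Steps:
p(Y, C) = Y*(-6 + Y)
sqrt(p(r(w, d), k) + l) = sqrt(23*(-6 + 23) - 144780) = sqrt(23*17 - 144780) = sqrt(391 - 144780) = sqrt(-144389) = I*sqrt(144389)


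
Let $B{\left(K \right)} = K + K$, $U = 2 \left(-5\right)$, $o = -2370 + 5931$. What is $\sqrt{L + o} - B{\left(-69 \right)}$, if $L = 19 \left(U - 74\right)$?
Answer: $138 + \sqrt{1965} \approx 182.33$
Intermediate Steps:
$o = 3561$
$U = -10$
$L = -1596$ ($L = 19 \left(-10 - 74\right) = 19 \left(-84\right) = -1596$)
$B{\left(K \right)} = 2 K$
$\sqrt{L + o} - B{\left(-69 \right)} = \sqrt{-1596 + 3561} - 2 \left(-69\right) = \sqrt{1965} - -138 = \sqrt{1965} + 138 = 138 + \sqrt{1965}$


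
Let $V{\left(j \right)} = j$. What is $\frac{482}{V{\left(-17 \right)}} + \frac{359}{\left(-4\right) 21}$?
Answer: $- \frac{46591}{1428} \approx -32.627$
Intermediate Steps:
$\frac{482}{V{\left(-17 \right)}} + \frac{359}{\left(-4\right) 21} = \frac{482}{-17} + \frac{359}{\left(-4\right) 21} = 482 \left(- \frac{1}{17}\right) + \frac{359}{-84} = - \frac{482}{17} + 359 \left(- \frac{1}{84}\right) = - \frac{482}{17} - \frac{359}{84} = - \frac{46591}{1428}$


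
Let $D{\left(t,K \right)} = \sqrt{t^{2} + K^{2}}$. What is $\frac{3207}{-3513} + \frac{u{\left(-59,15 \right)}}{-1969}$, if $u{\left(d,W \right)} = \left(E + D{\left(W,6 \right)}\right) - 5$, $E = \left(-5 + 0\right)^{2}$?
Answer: $- \frac{2128281}{2305699} - \frac{3 \sqrt{29}}{1969} \approx -0.93126$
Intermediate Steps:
$E = 25$ ($E = \left(-5\right)^{2} = 25$)
$D{\left(t,K \right)} = \sqrt{K^{2} + t^{2}}$
$u{\left(d,W \right)} = 20 + \sqrt{36 + W^{2}}$ ($u{\left(d,W \right)} = \left(25 + \sqrt{6^{2} + W^{2}}\right) - 5 = \left(25 + \sqrt{36 + W^{2}}\right) - 5 = 20 + \sqrt{36 + W^{2}}$)
$\frac{3207}{-3513} + \frac{u{\left(-59,15 \right)}}{-1969} = \frac{3207}{-3513} + \frac{20 + \sqrt{36 + 15^{2}}}{-1969} = 3207 \left(- \frac{1}{3513}\right) + \left(20 + \sqrt{36 + 225}\right) \left(- \frac{1}{1969}\right) = - \frac{1069}{1171} + \left(20 + \sqrt{261}\right) \left(- \frac{1}{1969}\right) = - \frac{1069}{1171} + \left(20 + 3 \sqrt{29}\right) \left(- \frac{1}{1969}\right) = - \frac{1069}{1171} - \left(\frac{20}{1969} + \frac{3 \sqrt{29}}{1969}\right) = - \frac{2128281}{2305699} - \frac{3 \sqrt{29}}{1969}$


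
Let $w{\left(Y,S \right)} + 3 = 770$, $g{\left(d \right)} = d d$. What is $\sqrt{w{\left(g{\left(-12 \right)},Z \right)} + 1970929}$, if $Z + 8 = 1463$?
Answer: $4 \sqrt{123231} \approx 1404.2$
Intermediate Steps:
$Z = 1455$ ($Z = -8 + 1463 = 1455$)
$g{\left(d \right)} = d^{2}$
$w{\left(Y,S \right)} = 767$ ($w{\left(Y,S \right)} = -3 + 770 = 767$)
$\sqrt{w{\left(g{\left(-12 \right)},Z \right)} + 1970929} = \sqrt{767 + 1970929} = \sqrt{1971696} = 4 \sqrt{123231}$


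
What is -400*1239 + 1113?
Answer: -494487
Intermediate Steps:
-400*1239 + 1113 = -495600 + 1113 = -494487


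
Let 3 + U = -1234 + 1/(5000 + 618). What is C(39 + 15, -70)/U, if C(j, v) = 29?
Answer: -162922/6949465 ≈ -0.023444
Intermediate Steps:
U = -6949465/5618 (U = -3 + (-1234 + 1/(5000 + 618)) = -3 + (-1234 + 1/5618) = -3 - 6932611/5618 = -6949465/5618 ≈ -1237.0)
C(39 + 15, -70)/U = 29/(-6949465/5618) = 29*(-5618/6949465) = -162922/6949465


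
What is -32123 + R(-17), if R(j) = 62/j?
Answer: -546153/17 ≈ -32127.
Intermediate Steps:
-32123 + R(-17) = -32123 + 62/(-17) = -32123 + 62*(-1/17) = -32123 - 62/17 = -546153/17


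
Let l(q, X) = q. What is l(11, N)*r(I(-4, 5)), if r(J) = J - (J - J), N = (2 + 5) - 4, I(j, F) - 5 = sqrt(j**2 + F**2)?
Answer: 55 + 11*sqrt(41) ≈ 125.43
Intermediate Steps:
I(j, F) = 5 + sqrt(F**2 + j**2) (I(j, F) = 5 + sqrt(j**2 + F**2) = 5 + sqrt(F**2 + j**2))
N = 3 (N = 7 - 4 = 3)
r(J) = J (r(J) = J - 1*0 = J + 0 = J)
l(11, N)*r(I(-4, 5)) = 11*(5 + sqrt(5**2 + (-4)**2)) = 11*(5 + sqrt(25 + 16)) = 11*(5 + sqrt(41)) = 55 + 11*sqrt(41)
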